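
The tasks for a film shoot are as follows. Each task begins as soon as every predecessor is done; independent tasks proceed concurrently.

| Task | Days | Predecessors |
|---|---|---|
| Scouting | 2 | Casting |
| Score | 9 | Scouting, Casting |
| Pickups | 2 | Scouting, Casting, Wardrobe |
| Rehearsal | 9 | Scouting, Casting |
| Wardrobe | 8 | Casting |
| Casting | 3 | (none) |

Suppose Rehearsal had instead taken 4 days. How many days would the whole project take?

The binding path is Casting→Scouting→Rehearsal = 3+2+9 = 14; finish at 14 days.
Since Rehearsal is critical, the -5 change carries straight to that chain (now 9 days).
New critical path: Casting→Scouting→Score = 3+2+9 = 14 ⇒ 14 days.

14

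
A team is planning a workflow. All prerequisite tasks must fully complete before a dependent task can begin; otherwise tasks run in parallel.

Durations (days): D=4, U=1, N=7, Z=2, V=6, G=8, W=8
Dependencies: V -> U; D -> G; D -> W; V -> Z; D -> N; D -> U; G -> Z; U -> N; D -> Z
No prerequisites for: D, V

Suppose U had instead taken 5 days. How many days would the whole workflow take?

18

As given, the longest chain is V→U→N = 6+1+7 = 14, so the finish is 14 days.
U lies on that path, so at 5 days the path becomes 18 days.
That remains the longest chain; total 18 days.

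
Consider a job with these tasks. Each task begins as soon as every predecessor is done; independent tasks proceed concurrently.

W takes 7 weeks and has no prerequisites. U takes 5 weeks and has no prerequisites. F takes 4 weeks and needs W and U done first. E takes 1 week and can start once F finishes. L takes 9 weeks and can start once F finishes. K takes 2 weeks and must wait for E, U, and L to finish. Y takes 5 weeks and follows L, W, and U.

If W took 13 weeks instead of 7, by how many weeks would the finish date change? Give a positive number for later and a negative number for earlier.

6

Critical path before the change: W→F→L→Y = 7+4+9+5 = 25 giving 25 weeks.
W lies on that path, so at 13 weeks the path becomes 31 weeks.
That remains the longest chain; total 31 weeks.
Change in finish: 31 − 25 = +6 weeks.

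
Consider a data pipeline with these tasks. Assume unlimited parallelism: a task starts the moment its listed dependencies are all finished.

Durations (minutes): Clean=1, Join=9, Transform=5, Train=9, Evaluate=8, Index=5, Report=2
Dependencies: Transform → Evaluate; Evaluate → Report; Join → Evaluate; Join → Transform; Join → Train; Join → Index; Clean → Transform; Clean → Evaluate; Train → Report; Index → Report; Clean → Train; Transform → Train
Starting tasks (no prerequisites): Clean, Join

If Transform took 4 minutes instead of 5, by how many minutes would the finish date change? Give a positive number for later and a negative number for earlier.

Actual critical path: Join→Transform→Train→Report = 9+5+9+2 = 25 ⇒ 25 minutes.
Since Transform is critical, the -1 change carries straight to that chain (now 24 minutes).
That remains the longest chain; total 24 minutes.
Change in finish: 24 − 25 = -1 minutes.

-1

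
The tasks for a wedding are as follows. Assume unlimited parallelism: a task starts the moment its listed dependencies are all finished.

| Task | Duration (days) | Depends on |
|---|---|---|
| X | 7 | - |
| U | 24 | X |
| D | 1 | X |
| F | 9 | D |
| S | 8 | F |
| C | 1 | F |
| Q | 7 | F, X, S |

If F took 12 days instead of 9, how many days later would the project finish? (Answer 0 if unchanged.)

Baseline: X→D→F→S→Q = 7+1+9+8+7 = 32 → 32 days.
F is on the critical path; changing it to 12 makes that path 35 days.
That remains the longest chain; total 35 days.
Change in finish: 35 − 32 = +3 days.

3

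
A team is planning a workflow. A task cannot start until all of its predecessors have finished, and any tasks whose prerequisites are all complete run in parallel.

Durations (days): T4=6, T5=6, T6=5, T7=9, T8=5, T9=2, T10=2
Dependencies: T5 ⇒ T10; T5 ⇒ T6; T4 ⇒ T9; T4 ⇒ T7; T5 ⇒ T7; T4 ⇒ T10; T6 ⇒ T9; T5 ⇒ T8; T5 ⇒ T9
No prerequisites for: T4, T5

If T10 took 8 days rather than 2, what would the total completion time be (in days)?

Critical path before the change: T4→T7 = 6+9 = 15 giving 15 days.
T10 has 7 days of float (longest path through it is 8).
The critical path is still T4→T7; finish is now 15 days.

15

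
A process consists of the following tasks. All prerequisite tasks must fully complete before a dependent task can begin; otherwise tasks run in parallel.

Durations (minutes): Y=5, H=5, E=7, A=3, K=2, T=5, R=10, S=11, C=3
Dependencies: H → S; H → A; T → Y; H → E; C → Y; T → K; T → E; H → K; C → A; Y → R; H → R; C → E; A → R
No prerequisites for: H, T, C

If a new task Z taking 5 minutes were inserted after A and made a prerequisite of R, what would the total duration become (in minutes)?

Originally the job takes 20 minutes.
With Z inserted, R now waits for max(H, Y, A, Z).
New critical path: H→A→Z→R = 5+3+5+10 = 23 ⇒ 23 minutes.

23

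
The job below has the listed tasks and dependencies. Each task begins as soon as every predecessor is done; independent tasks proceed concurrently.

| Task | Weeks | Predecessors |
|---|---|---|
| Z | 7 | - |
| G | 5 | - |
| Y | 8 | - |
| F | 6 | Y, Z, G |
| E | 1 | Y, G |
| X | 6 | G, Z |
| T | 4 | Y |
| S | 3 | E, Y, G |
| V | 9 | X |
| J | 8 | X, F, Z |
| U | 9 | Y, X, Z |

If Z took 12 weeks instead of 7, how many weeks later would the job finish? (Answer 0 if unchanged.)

Baseline: Z→X→V = 7+6+9 = 22 → 22 weeks.
Z lies on that path, so at 12 weeks the path becomes 27 weeks.
No other chain overtakes it, so the finish is 27 weeks.
Change in finish: 27 − 22 = +5 weeks.

5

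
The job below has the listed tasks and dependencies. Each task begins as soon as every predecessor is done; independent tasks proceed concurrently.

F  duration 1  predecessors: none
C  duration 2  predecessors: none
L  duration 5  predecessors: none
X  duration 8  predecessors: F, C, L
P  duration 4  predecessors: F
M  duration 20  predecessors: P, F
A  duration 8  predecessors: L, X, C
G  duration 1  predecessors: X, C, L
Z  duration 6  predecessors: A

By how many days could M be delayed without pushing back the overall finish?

2

The longest chain is L→X→A→Z = 5+8+8+6 = 27; overall finish 27 days.
M finishes as early as 25 and must finish by 27.
So M can slip 27 − 25 = 2 days.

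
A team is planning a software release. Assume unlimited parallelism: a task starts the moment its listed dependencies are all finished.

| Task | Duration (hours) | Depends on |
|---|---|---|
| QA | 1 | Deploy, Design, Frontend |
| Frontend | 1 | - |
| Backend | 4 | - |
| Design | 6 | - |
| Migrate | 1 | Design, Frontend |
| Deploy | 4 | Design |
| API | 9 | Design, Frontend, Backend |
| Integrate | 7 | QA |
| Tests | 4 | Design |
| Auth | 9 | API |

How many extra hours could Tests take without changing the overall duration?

The longest chain is Design→API→Auth = 6+9+9 = 24; overall finish 24 hours.
Longest path through Tests: 10 hours (earliest finish 10, latest finish 24).
Slack of Tests = 20 − 6 = 14 hours.

14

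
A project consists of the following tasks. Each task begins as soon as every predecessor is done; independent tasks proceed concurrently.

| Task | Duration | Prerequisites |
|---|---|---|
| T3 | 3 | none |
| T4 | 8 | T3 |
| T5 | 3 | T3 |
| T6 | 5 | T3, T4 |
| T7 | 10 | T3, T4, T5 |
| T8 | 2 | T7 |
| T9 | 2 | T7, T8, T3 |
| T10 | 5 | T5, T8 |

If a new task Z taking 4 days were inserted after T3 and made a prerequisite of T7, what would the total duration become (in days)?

28

Originally the plan takes 28 days.
With Z inserted, T7 now waits for max(T3, T4, T5, Z).
New critical path: T3→T4→T7→T8→T10 = 3+8+10+2+5 = 28 ⇒ 28 days.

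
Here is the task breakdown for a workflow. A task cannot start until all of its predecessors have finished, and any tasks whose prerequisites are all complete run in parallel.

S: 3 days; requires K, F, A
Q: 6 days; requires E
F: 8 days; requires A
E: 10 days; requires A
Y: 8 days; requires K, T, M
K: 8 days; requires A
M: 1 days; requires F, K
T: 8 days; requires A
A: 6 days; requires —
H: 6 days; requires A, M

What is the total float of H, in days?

The longest chain is A→K→M→Y = 6+8+1+8 = 23; overall finish 23 days.
H finishes as early as 21 and must finish by 23.
So H can slip 23 − 21 = 2 days.

2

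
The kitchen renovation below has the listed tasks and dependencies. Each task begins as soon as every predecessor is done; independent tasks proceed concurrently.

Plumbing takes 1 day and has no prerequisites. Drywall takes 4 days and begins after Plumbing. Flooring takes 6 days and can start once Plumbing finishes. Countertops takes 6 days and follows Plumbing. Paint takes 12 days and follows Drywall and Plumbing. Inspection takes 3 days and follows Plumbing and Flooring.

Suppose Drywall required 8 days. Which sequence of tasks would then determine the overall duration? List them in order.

The binding path is Plumbing→Drywall→Paint = 1+4+12 = 17; finish at 17 days.
Since Drywall is critical, the +4 change carries straight to that chain (now 21 days).
That remains the longest chain; total 21 days.

Plumbing, Drywall, Paint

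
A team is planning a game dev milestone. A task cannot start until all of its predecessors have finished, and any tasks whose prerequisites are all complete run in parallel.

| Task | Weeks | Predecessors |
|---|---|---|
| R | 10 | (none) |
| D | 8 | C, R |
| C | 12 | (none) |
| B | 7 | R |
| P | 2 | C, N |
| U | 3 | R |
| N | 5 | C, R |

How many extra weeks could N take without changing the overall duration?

1

C→D = 12+8 = 20 sets the makespan at 20 weeks.
The longest chain containing N totals 19 weeks.
So N can slip 18 − 17 = 1 week.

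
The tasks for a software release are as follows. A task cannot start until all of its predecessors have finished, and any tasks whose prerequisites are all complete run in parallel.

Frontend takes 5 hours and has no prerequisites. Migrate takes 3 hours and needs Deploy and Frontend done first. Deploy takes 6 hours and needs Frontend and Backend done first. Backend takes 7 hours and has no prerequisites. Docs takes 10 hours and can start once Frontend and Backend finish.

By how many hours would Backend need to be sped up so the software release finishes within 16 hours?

1

Current finish: 17 hours; target: 16.
Backend is on every critical path, so each hour cut from Backend cuts the finish by one (this holds down to a finish of 15).
Need 17 − 16 = 1 hour off Backend → Backend becomes 6 hours, finish becomes 16.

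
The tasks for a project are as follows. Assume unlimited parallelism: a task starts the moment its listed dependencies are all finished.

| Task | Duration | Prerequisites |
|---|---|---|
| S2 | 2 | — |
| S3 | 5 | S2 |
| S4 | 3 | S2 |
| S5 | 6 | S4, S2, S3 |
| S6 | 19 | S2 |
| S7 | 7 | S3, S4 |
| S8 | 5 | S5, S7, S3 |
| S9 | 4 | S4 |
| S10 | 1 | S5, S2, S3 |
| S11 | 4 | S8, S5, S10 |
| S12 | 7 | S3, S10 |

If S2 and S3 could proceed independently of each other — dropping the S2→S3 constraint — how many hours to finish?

21

Before: longest chain S2→S3→S7→S8→S11 = 2+5+7+5+4 = 23, finish 23.
Without S2→S3, S3's earliest start moves from 2 to 0.
New critical path: S2→S4→S7→S8→S11 = 2+3+7+5+4 = 21 ⇒ 21 hours.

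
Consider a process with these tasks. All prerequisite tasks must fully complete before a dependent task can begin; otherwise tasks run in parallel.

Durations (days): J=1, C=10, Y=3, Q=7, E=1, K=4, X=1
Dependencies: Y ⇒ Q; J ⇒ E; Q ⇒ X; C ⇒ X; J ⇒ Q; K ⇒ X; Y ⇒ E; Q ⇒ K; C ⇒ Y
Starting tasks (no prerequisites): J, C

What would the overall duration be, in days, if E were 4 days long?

The binding path is C→Y→Q→K→X = 10+3+7+4+1 = 25; finish at 25 days.
E is off the critical path — its longest chain is 14 days, giving 11 of slack.
No other chain overtakes it, so the finish is 25 days.

25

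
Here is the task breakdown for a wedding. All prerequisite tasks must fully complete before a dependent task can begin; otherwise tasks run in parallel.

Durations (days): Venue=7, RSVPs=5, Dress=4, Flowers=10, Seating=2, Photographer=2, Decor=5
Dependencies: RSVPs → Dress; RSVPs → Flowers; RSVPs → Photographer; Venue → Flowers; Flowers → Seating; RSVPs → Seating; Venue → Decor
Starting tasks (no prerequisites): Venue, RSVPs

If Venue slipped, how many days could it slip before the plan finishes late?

0

Critical path: Venue→Flowers→Seating = 7+10+2 = 19, so the finish is 19 days.
Longest path through Venue: 19 days (earliest finish 7, latest finish 7).
Float = 19 − 19 = 0.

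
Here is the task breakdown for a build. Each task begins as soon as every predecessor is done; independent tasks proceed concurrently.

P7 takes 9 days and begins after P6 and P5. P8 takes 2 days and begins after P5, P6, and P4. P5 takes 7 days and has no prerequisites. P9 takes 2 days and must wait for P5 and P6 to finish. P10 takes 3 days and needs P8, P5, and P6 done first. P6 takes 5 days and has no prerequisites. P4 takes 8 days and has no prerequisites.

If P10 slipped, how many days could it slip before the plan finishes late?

P5→P7 = 7+9 = 16 sets the makespan at 16 days.
The longest chain containing P10 totals 13 days.
Slack of P10 = 13 − 10 = 3 days.

3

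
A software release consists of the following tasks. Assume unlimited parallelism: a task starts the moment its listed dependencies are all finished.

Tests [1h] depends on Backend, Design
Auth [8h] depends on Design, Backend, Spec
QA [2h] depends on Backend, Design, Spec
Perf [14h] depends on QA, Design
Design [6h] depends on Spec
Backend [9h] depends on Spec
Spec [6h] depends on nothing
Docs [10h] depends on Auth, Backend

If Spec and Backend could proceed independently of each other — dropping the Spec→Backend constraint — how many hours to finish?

30

With the dependency in place, Spec→Backend→Auth→Docs = 6+9+8+10 = 33 sets the finish at 33 hours.
Without Spec→Backend, Backend's earliest start moves from 6 to 0.
After: Spec→Design→Auth→Docs = 6+6+8+10 = 30 → 30 hours.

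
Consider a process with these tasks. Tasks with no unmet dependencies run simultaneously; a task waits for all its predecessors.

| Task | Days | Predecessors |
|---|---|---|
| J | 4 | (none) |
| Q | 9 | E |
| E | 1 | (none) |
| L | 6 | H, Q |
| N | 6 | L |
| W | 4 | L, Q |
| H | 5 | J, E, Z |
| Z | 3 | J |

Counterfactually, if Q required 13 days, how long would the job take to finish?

Actual critical path: J→Z→H→L→N = 4+3+5+6+6 = 24 ⇒ 24 days.
Q has 2 days of float (longest path through it is 22).
Now E→Q→L→N = 1+13+6+6 = 26 is longest, so the finish becomes 26 days.

26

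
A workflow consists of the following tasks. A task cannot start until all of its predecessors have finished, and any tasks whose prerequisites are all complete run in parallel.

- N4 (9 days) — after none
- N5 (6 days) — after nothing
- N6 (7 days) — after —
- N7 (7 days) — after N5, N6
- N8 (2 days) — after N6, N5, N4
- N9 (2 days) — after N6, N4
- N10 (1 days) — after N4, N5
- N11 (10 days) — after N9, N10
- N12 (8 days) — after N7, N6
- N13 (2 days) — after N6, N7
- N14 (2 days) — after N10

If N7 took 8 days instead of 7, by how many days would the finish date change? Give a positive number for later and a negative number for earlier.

Baseline: N6→N7→N12 = 7+7+8 = 22 → 22 days.
N7 lies on that path, so at 8 days the path becomes 23 days.
No other chain overtakes it, so the finish is 23 days.
Change in finish: 23 − 22 = +1 days.

1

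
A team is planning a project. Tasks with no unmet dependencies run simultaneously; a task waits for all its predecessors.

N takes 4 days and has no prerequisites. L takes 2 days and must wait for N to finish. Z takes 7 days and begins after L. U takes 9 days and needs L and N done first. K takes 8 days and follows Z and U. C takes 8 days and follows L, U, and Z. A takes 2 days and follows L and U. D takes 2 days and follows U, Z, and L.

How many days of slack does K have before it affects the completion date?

The longest chain is N→L→U→K = 4+2+9+8 = 23; overall finish 23 days.
The longest chain containing K totals 23 days.
Float = 23 − 23 = 0.

0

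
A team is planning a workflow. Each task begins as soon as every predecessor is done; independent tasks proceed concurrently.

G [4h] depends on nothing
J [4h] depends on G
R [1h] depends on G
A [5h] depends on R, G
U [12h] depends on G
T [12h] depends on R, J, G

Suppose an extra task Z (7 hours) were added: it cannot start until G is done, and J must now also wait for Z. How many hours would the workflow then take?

Originally the workflow takes 20 hours.
With Z inserted, J now waits for max(G, Z).
New critical path: G→Z→J→T = 4+7+4+12 = 27 ⇒ 27 hours.

27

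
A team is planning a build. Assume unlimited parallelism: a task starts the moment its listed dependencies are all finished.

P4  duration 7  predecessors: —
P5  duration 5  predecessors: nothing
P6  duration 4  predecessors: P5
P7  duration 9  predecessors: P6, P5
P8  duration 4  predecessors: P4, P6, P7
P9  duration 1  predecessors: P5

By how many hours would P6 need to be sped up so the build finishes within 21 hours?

Current finish: 22 hours; target: 21.
P6 is on every critical path, so each hour cut from P6 cuts the finish by one (this holds down to a finish of 19).
Need 22 − 21 = 1 hour off P6 → P6 becomes 3 hours, finish becomes 21.

1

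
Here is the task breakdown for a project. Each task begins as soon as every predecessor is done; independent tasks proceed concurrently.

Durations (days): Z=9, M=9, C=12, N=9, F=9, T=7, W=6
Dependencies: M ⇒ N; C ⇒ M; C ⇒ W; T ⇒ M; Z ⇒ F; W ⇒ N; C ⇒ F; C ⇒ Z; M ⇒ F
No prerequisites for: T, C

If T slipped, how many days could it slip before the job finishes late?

5

C→M→F = 12+9+9 = 30 sets the makespan at 30 days.
The longest chain containing T totals 25 days.
So T can slip 12 − 7 = 5 days.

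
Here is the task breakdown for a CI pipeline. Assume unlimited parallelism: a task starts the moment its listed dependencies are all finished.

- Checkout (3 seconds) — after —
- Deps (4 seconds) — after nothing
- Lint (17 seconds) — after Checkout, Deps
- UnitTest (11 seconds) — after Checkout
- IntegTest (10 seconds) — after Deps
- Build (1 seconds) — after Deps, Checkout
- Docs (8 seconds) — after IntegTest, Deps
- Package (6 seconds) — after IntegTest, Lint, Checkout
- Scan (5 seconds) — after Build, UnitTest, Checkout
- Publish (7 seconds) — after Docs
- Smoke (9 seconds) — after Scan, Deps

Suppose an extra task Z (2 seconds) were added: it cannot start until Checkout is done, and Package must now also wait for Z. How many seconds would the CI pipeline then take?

Originally the CI pipeline takes 29 seconds.
With Z inserted, Package now waits for max(IntegTest, Lint, Checkout, Z).
New critical path: Deps→IntegTest→Docs→Publish = 4+10+8+7 = 29 ⇒ 29 seconds.

29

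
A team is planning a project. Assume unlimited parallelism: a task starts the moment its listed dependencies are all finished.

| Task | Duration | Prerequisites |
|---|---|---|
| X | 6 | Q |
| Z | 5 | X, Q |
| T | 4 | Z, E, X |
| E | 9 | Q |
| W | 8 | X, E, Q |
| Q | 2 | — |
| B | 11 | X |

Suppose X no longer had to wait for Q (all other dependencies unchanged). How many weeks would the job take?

19

With the dependency in place, Q→X→B = 2+6+11 = 19 sets the finish at 19 weeks.
Without Q→X, X's earliest start moves from 2 to 0.
After: Q→E→W = 2+9+8 = 19 → 19 weeks.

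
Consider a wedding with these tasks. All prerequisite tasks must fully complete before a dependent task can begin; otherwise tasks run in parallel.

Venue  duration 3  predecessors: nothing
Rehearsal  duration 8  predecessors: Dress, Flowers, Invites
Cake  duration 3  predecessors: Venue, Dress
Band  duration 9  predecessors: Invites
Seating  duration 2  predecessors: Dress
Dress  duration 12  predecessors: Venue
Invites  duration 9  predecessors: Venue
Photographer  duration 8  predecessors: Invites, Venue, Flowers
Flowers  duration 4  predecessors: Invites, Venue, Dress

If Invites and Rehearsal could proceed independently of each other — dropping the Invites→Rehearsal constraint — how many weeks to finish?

With the dependency in place, Venue→Dress→Flowers→Photographer = 3+12+4+8 = 27 sets the finish at 27 weeks.
Dropping Invites→Rehearsal doesn't change Rehearsal's earliest start (19); another predecessor still binds.
After: Venue→Dress→Flowers→Photographer = 3+12+4+8 = 27 → 27 weeks.

27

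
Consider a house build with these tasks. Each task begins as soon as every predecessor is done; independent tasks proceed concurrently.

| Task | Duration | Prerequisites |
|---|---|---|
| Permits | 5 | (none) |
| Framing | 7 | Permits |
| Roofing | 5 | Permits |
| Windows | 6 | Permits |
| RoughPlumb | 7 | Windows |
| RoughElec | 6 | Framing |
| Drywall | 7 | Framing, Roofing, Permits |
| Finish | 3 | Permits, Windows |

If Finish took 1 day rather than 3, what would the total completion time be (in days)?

The binding path is Permits→Framing→Drywall = 5+7+7 = 19; finish at 19 days.
Finish has 5 days of float (longest path through it is 14).
That remains the longest chain; total 19 days.

19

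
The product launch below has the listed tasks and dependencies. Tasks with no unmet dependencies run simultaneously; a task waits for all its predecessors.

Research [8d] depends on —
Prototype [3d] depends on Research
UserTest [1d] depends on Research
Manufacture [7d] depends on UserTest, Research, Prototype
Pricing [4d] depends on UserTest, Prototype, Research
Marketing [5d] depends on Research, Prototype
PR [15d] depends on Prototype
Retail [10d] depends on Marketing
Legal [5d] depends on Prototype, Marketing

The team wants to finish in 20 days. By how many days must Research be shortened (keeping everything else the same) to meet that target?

Current finish: 26 days; target: 20.
Research is on every critical path, so each day cut from Research cuts the finish by one (this holds down to a finish of 19).
Need 26 − 20 = 6 days off Research → Research becomes 2 days, finish becomes 20.

6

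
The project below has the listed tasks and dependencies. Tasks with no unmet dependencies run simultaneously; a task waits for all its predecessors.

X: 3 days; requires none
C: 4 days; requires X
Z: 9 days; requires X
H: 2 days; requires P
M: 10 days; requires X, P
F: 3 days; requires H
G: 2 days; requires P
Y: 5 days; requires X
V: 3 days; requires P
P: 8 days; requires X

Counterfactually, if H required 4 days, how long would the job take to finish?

21

Actual critical path: X→P→M = 3+8+10 = 21 ⇒ 21 days.
The longest path through H is only 16 days, so H has float 5.
That remains the longest chain; total 21 days.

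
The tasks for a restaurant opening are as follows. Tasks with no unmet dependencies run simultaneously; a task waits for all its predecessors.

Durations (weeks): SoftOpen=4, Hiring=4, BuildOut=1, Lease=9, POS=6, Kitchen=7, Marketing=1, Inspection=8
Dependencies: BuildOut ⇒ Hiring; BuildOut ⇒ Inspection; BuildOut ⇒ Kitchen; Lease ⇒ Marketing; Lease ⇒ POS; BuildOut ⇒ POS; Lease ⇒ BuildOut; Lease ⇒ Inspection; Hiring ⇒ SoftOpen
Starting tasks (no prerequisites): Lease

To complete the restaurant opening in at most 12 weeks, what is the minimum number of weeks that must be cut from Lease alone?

Current finish: 18 weeks; target: 12.
Lease is on every critical path, so each week cut from Lease cuts the finish by one (this holds down to a finish of 10).
Need 18 − 12 = 6 weeks off Lease → Lease becomes 3 weeks, finish becomes 12.

6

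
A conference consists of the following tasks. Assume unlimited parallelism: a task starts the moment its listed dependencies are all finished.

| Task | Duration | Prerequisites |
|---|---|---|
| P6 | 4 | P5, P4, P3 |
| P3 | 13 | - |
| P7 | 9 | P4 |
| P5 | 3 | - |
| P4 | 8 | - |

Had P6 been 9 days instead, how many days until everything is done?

The binding path is P3→P6 = 13+4 = 17; finish at 17 days.
P6 is on the critical path; changing it to 9 makes that path 22 days.
The critical path is still P3→P6; finish is now 22 days.

22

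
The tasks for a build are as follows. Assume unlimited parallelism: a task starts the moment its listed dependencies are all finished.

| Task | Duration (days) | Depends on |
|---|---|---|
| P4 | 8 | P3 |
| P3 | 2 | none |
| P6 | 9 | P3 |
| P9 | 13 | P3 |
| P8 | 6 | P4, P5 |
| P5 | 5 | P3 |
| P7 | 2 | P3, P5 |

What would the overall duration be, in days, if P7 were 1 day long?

As given, the longest chain is P3→P4→P8 = 2+8+6 = 16, so the finish is 16 days.
P7 is off the critical path — its longest chain is 9 days, giving 7 of slack.
The critical path is still P3→P4→P8; finish is now 16 days.

16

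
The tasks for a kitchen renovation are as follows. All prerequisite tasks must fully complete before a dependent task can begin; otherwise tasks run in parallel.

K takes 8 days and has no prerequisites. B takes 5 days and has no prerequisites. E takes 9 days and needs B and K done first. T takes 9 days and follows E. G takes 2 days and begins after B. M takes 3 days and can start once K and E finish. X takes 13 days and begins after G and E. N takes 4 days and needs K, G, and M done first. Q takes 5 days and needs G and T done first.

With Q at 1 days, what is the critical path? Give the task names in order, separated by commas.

The binding path is K→E→T→Q = 8+9+9+5 = 31; finish at 31 days.
Q is on the critical path; changing it to 1 makes that path 27 days.
The binding chain switches to K→E→X = 8+9+13 = 30; finish 30 days.

K, E, X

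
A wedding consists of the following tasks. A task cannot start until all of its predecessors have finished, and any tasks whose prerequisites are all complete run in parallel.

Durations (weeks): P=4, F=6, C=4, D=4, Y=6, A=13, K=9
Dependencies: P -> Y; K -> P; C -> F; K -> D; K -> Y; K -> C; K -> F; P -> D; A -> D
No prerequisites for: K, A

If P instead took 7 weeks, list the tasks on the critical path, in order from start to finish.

K, P, Y

The binding path is K→P→Y = 9+4+6 = 19; finish at 19 weeks.
Since P is critical, the +3 change carries straight to that chain (now 22 weeks).
The critical path is still K→P→Y; finish is now 22 weeks.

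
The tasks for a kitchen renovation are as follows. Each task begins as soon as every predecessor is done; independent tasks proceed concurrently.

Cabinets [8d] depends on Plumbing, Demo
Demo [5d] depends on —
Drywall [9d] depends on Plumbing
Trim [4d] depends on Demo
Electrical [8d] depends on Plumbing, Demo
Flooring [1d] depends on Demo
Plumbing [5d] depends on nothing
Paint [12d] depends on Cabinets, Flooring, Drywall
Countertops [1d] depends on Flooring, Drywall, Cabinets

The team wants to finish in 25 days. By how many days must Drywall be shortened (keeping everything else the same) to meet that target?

Current finish: 26 days; target: 25.
Drywall is on every critical path, so each day cut from Drywall cuts the finish by one (this holds down to a finish of 25).
Need 26 − 25 = 1 day off Drywall → Drywall becomes 8 days, finish becomes 25.

1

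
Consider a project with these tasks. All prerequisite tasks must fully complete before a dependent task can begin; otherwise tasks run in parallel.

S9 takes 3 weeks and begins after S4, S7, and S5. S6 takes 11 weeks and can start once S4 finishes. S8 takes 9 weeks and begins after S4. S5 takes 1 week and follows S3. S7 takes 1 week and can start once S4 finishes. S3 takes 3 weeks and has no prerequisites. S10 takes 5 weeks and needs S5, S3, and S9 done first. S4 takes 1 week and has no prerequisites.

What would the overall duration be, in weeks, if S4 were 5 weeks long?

16

Baseline: S4→S6 = 1+11 = 12 → 12 weeks.
Since S4 is critical, the +4 change carries straight to that chain (now 16 weeks).
No other chain overtakes it, so the finish is 16 weeks.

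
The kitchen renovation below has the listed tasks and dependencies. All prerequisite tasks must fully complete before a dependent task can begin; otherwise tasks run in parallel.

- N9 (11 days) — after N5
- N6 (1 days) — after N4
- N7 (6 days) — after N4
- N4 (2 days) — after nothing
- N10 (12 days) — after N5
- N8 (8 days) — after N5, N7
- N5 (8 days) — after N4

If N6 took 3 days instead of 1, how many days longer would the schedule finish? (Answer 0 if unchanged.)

0

Baseline: N4→N5→N10 = 2+8+12 = 22 → 22 days.
N6 is off the critical path — its longest chain is 3 days, giving 19 of slack.
No other chain overtakes it, so the finish is 22 days.
Change in finish: 22 − 22 = +0 days.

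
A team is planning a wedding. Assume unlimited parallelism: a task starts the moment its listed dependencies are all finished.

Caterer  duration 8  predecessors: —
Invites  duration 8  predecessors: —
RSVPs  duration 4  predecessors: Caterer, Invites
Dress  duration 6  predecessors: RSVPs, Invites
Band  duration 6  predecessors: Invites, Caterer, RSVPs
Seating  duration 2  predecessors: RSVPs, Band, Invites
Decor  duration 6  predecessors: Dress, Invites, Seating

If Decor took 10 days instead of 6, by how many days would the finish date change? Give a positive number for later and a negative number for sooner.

4

Baseline: Caterer→RSVPs→Band→Seating→Decor = 8+4+6+2+6 = 26 → 26 days.
Since Decor is critical, the +4 change carries straight to that chain (now 30 days).
No other chain overtakes it, so the finish is 30 days.
Change in finish: 30 − 26 = +4 days.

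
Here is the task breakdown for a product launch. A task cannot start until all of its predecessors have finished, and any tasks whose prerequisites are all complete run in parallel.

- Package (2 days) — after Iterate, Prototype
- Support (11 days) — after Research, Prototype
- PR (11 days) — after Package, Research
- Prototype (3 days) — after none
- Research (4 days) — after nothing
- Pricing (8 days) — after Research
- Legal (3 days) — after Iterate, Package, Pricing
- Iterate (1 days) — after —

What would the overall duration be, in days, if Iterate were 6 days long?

19

The binding path is Prototype→Package→PR = 3+2+11 = 16; finish at 16 days.
The longest path through Iterate is only 14 days, so Iterate has float 2.
The binding chain switches to Iterate→Package→PR = 6+2+11 = 19; finish 19 days.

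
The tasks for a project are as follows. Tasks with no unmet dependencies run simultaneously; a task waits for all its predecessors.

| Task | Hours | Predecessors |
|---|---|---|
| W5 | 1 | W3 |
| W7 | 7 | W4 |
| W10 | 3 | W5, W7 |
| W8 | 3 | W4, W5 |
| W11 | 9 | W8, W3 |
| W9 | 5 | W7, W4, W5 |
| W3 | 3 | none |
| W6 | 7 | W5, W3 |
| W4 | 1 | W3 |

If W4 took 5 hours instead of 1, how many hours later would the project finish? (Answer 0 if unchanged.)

4

As given, the longest chain is W3→W4→W7→W9 = 3+1+7+5 = 16, so the finish is 16 hours.
Since W4 is critical, the +4 change carries straight to that chain (now 20 hours).
The critical path is still W3→W4→W7→W9; finish is now 20 hours.
Change in finish: 20 − 16 = +4 hours.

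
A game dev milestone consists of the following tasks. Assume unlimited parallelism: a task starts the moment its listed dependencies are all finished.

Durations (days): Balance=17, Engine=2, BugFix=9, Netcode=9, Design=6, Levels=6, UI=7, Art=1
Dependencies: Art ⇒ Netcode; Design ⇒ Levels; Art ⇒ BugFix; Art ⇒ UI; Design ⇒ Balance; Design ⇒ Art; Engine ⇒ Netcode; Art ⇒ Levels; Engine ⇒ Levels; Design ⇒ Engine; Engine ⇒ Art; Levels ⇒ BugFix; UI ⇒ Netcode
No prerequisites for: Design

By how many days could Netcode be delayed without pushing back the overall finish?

Design→Engine→Art→UI→Netcode = 6+2+1+7+9 = 25 sets the makespan at 25 days.
The longest chain containing Netcode totals 25 days.
Slack of Netcode = 16 − 16 = 0 days.

0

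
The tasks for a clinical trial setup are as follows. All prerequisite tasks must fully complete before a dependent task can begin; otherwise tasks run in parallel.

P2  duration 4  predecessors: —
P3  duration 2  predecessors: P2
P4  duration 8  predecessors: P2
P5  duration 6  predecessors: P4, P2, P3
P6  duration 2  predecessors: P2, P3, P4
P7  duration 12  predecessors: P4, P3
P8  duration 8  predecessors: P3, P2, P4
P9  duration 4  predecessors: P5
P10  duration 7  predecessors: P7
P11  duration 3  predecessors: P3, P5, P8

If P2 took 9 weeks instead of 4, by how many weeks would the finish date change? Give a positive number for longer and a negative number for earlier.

5

As given, the longest chain is P2→P4→P7→P10 = 4+8+12+7 = 31, so the finish is 31 weeks.
P2 lies on that path, so at 9 weeks the path becomes 36 weeks.
No other chain overtakes it, so the finish is 36 weeks.
Change in finish: 36 − 31 = +5 weeks.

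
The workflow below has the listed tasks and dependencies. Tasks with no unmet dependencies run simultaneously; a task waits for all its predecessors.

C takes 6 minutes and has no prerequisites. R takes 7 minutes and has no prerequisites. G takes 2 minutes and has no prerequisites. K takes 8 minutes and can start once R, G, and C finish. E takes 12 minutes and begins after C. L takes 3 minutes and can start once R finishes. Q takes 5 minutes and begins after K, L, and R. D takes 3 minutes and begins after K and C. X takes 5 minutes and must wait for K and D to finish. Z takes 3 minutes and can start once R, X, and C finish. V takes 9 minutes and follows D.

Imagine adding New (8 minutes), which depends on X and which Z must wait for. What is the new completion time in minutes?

Originally the plan takes 27 minutes.
With New inserted, Z now waits for max(R, X, C, New).
New critical path: R→K→D→X→New→Z = 7+8+3+5+8+3 = 34 ⇒ 34 minutes.

34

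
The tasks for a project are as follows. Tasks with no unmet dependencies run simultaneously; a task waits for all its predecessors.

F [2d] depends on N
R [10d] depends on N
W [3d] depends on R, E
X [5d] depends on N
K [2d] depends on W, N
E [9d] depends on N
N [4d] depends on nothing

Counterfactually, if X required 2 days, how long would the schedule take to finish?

Baseline: N→R→W→K = 4+10+3+2 = 19 → 19 days.
The longest path through X is only 9 days, so X has float 10.
No other chain overtakes it, so the finish is 19 days.

19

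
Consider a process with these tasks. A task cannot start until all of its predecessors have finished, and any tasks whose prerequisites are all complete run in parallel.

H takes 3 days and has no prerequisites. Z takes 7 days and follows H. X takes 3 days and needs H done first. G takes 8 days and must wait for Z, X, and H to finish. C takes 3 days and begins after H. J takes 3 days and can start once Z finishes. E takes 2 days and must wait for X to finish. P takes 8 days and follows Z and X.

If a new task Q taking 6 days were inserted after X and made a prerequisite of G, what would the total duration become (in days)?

Originally the process takes 18 days.
With Q inserted, G now waits for max(Z, X, H, Q).
New critical path: H→X→Q→G = 3+3+6+8 = 20 ⇒ 20 days.

20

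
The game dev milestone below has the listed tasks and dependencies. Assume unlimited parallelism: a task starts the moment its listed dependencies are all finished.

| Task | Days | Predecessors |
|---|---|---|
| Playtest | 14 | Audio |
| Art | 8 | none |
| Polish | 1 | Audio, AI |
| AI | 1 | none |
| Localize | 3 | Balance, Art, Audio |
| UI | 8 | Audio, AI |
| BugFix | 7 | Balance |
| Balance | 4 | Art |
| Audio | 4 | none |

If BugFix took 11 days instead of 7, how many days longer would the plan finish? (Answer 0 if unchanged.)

Actual critical path: Art→Balance→BugFix = 8+4+7 = 19 ⇒ 19 days.
Since BugFix is critical, the +4 change carries straight to that chain (now 23 days).
That remains the longest chain; total 23 days.
Change in finish: 23 − 19 = +4 days.

4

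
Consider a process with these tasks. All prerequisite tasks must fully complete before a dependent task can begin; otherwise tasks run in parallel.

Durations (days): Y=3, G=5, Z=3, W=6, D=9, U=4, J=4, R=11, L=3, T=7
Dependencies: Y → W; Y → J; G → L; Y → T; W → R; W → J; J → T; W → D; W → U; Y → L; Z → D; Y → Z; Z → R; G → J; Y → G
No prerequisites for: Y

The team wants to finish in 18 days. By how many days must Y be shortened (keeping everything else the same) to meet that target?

Current finish: 20 days; target: 18.
Y is on every critical path, so each day cut from Y cuts the finish by one (this holds down to a finish of 18).
Need 20 − 18 = 2 days off Y → Y becomes 1 day, finish becomes 18.

2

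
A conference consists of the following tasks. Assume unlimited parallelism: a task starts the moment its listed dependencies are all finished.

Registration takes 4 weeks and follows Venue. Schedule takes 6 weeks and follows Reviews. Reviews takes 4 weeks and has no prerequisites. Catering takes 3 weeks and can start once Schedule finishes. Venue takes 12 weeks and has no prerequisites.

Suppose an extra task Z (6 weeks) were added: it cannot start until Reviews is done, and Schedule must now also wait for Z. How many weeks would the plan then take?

Originally the plan takes 16 weeks.
With Z inserted, Schedule now waits for max(Reviews, Z).
New critical path: Reviews→Z→Schedule→Catering = 4+6+6+3 = 19 ⇒ 19 weeks.

19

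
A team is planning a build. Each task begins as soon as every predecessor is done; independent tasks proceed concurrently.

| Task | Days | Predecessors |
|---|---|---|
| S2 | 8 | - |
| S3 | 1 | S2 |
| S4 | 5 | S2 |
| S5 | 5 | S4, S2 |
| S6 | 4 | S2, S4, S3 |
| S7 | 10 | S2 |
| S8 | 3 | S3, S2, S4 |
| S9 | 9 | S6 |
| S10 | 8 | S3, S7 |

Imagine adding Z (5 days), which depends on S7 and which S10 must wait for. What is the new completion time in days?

Originally the job takes 26 days.
With Z inserted, S10 now waits for max(S3, S7, Z).
New critical path: S2→S7→Z→S10 = 8+10+5+8 = 31 ⇒ 31 days.

31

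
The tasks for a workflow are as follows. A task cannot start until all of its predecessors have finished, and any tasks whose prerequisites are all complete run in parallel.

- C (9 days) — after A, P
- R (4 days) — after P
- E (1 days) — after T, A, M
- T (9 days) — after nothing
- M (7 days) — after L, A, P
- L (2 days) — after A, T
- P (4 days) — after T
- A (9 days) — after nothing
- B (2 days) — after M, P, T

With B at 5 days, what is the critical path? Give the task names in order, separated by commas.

As given, the longest chain is T→P→M→B = 9+4+7+2 = 22, so the finish is 22 days.
B lies on that path, so at 5 days the path becomes 25 days.
That remains the longest chain; total 25 days.

T, P, M, B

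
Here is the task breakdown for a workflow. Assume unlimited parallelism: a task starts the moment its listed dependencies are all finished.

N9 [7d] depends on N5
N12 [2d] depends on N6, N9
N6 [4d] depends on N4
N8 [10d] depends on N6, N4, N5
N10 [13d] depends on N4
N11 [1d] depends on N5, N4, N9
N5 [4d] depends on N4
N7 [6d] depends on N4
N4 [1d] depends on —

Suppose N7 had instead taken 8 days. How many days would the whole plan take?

Baseline: N4→N5→N8 = 1+4+10 = 15 → 15 days.
N7 is off the critical path — its longest chain is 7 days, giving 8 of slack.
No other chain overtakes it, so the finish is 15 days.

15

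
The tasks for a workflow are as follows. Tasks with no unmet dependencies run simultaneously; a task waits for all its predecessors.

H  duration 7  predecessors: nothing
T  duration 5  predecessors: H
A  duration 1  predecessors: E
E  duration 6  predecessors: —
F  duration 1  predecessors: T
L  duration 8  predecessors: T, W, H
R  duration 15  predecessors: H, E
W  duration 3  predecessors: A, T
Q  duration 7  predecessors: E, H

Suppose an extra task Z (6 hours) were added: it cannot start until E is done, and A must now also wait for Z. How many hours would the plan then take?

24

Originally the plan takes 23 hours.
With Z inserted, A now waits for max(E, Z).
New critical path: E→Z→A→W→L = 6+6+1+3+8 = 24 ⇒ 24 hours.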